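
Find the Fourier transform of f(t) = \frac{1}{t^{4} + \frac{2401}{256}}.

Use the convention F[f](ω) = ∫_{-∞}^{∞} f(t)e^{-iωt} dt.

F(ω) = \frac{64 \pi e^{- \frac{7 \sqrt{2} \left|{\omega}\right|}{8}} \sin{\left(\frac{7 \sqrt{2} \left|{\omega}\right|}{8} + \frac{\pi}{4} \right)}}{343}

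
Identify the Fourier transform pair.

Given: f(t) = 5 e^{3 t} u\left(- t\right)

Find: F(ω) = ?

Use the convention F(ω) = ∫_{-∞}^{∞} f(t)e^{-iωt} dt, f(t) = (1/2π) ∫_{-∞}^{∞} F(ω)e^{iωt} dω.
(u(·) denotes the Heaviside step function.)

F(ω) = - \frac{5}{i \omega - 3}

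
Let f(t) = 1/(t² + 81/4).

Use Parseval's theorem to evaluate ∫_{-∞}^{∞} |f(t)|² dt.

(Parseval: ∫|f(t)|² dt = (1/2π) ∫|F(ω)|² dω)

∫|f(t)|² dt = \frac{4 \pi}{729}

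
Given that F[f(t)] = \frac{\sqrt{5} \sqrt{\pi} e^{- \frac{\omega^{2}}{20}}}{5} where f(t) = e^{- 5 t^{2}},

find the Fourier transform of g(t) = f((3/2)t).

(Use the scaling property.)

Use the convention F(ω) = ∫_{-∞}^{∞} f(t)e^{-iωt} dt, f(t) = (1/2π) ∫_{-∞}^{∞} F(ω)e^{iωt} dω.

F[g](ω) = \frac{2 \sqrt{5} \sqrt{\pi} e^{- \frac{\omega^{2}}{45}}}{15}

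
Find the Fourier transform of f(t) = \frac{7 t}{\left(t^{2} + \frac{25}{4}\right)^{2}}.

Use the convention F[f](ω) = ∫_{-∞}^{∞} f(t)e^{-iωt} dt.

F(ω) = - \frac{7 i \pi \omega e^{- \frac{5 \left|{\omega}\right|}{2}}}{5}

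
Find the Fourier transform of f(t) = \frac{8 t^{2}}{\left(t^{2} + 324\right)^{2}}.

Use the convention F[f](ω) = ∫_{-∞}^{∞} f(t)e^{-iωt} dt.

F(ω) = \frac{2 \pi \left(1 - 18 \left|{\omega}\right|\right) e^{- 18 \left|{\omega}\right|}}{9}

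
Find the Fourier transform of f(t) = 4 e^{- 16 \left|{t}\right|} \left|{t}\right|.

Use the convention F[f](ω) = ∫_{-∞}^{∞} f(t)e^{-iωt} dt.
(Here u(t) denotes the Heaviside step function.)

F(ω) = \frac{8 \left(256 - \omega^{2}\right)}{\left(\omega^{2} + 256\right)^{2}}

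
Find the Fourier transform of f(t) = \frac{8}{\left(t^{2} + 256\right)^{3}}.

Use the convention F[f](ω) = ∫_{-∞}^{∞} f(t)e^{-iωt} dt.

F(ω) = \frac{\pi \left(256 \omega^{2} + 48 \left|{\omega}\right| + 3\right) e^{- 16 \left|{\omega}\right|}}{1048576}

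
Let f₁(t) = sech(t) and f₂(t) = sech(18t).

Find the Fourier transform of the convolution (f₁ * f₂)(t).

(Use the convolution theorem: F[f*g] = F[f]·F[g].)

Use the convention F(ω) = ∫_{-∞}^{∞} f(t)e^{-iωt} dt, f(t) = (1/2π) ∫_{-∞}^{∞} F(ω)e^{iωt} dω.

F[f₁*f₂](ω) = \frac{\pi^{2}}{18 \cosh{\left(\frac{\pi \omega}{36} \right)} \cosh{\left(\frac{\pi \omega}{2} \right)}}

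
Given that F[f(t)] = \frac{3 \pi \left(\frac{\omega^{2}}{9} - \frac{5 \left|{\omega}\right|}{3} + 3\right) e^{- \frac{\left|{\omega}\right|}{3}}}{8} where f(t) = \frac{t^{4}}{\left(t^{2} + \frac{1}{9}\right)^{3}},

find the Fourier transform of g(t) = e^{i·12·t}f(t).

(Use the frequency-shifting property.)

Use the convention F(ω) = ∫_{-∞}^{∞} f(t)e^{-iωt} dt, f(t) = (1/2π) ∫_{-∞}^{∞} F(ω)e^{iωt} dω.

F[g](ω) = \frac{\pi \left(\left(\omega - 12\right)^{2} - 15 \left|{\omega - 12}\right| + 27\right) e^{- \frac{\left|{\omega - 12}\right|}{3}}}{24}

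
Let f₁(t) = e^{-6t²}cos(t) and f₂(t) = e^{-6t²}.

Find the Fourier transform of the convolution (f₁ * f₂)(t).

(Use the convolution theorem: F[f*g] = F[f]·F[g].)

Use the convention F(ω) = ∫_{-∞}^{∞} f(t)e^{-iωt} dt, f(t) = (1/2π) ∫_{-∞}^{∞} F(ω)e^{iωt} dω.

F[f₁*f₂](ω) = \frac{\pi \left(e^{\frac{\omega}{6}} + 1\right) e^{- \frac{\omega^{2}}{12} - \frac{\omega}{12} - \frac{1}{24}}}{12}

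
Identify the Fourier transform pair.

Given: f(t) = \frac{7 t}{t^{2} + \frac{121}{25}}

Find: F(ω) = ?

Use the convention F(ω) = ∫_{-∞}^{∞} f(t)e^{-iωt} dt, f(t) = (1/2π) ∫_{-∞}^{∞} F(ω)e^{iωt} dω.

F(ω) = - 7 i \pi e^{- \frac{11 \left|{\omega}\right|}{5}} \operatorname{sign}{\left(\omega \right)}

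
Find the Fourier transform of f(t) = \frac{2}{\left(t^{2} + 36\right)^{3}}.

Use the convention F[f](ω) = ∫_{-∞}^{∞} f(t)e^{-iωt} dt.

F(ω) = \frac{\pi \left(12 \omega^{2} + 6 \left|{\omega}\right| + 1\right) e^{- 6 \left|{\omega}\right|}}{10368}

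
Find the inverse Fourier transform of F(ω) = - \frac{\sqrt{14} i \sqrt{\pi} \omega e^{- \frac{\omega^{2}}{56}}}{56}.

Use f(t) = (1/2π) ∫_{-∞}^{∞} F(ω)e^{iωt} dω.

f(t) = 7 t e^{- 14 t^{2}}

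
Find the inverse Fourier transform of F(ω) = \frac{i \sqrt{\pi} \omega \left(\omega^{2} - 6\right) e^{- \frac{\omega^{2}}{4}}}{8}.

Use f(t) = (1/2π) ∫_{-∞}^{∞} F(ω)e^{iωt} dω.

f(t) = t^{3} e^{- t^{2}}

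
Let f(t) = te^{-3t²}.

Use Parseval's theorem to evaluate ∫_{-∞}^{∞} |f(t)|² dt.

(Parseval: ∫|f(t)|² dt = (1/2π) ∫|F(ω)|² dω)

∫|f(t)|² dt = \frac{\sqrt{6} \sqrt{\pi}}{72}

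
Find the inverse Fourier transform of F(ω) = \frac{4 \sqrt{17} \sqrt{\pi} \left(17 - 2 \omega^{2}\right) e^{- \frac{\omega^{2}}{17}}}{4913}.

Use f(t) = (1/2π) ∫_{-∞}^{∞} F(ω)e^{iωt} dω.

f(t) = t^{2} e^{- \frac{17 t^{2}}{4}}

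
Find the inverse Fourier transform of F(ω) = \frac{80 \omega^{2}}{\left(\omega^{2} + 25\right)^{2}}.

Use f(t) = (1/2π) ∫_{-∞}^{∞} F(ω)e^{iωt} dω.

f(t) = 4 \left(1 - 5 \left|{t}\right|\right) e^{- 5 \left|{t}\right|}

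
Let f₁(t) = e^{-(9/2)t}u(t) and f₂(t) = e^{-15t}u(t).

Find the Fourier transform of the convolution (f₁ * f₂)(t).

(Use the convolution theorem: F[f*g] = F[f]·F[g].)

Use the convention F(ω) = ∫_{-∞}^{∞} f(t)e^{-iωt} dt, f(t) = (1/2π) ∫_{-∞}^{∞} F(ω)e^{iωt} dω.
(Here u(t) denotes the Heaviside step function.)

F[f₁*f₂](ω) = \frac{2}{\left(i \omega + 15\right) \left(2 i \omega + 9\right)}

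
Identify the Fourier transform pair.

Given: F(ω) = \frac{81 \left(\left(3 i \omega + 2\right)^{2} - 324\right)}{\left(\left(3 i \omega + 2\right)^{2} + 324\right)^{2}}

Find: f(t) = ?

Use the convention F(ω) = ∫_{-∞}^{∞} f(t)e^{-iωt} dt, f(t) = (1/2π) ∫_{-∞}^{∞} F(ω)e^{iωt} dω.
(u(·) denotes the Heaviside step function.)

f(t) = 9 t e^{- \frac{2 t}{3}} \cos{\left(6 t \right)} u\left(t\right)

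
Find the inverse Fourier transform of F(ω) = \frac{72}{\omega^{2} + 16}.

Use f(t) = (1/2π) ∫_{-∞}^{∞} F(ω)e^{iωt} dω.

f(t) = 9 e^{- 4 \left|{t}\right|}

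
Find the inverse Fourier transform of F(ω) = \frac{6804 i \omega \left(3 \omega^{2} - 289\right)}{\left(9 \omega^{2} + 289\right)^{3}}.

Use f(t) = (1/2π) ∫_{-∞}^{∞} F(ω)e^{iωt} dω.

f(t) = 7 t e^{- \frac{17 \left|{t}\right|}{3}} \left|{t}\right|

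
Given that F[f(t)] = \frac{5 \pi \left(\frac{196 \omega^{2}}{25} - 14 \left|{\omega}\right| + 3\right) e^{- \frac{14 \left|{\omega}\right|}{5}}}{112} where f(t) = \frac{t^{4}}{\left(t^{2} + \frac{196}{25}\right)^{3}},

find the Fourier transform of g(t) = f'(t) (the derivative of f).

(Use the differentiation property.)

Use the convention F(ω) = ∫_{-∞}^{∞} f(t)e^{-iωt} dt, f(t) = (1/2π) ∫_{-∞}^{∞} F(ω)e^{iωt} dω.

F[g](ω) = \frac{i \pi \omega \left(196 \omega^{2} - 350 \left|{\omega}\right| + 75\right) e^{- \frac{14 \left|{\omega}\right|}{5}}}{560}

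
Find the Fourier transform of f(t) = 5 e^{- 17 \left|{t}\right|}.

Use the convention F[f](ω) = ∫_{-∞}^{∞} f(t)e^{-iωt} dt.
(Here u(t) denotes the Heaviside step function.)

F(ω) = \frac{170}{\omega^{2} + 289}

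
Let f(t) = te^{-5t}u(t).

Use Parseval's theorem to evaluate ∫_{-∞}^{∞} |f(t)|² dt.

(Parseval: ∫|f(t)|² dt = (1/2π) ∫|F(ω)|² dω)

∫|f(t)|² dt = \frac{1}{500}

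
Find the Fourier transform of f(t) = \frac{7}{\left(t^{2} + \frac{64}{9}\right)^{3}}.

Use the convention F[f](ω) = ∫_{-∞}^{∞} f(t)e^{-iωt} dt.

F(ω) = \frac{189 \pi \left(64 \omega^{2} + 72 \left|{\omega}\right| + 27\right) e^{- \frac{8 \left|{\omega}\right|}{3}}}{262144}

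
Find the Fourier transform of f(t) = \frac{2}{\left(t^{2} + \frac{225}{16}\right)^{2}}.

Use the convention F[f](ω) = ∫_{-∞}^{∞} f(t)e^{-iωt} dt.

F(ω) = \frac{16 \pi \left(15 \left|{\omega}\right| + 4\right) e^{- \frac{15 \left|{\omega}\right|}{4}}}{3375}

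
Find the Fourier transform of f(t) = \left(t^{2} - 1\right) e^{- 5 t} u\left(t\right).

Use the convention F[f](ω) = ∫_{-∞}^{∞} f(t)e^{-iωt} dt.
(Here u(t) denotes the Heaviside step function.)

F(ω) = \frac{2 i \omega - \left(i \omega + 5\right)^{3} + 10}{\left(i \omega + 5\right)^{4}}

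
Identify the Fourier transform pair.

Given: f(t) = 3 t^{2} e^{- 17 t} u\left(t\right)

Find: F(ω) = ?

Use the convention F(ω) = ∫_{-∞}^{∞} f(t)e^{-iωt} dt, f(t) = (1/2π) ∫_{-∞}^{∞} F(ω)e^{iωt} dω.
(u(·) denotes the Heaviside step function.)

F(ω) = \frac{6}{\left(i \omega + 17\right)^{3}}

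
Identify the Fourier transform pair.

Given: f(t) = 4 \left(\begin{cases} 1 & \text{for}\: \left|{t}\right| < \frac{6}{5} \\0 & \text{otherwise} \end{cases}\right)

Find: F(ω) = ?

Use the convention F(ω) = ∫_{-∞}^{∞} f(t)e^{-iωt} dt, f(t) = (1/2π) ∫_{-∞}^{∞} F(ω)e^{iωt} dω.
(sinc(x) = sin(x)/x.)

F(ω) = \frac{48 \operatorname{sinc}{\left(\frac{6 \omega}{5} \right)}}{5}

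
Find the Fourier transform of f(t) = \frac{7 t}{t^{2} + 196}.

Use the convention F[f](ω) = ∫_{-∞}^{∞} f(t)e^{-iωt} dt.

F(ω) = - 7 i \pi e^{- 14 \left|{\omega}\right|} \operatorname{sign}{\left(\omega \right)}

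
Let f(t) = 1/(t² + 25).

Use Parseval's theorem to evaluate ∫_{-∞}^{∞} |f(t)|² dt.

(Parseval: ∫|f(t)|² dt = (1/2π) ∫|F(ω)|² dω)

∫|f(t)|² dt = \frac{\pi}{250}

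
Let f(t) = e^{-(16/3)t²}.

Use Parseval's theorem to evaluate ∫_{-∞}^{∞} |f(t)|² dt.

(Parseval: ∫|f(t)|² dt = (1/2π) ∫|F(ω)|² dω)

∫|f(t)|² dt = \frac{\sqrt{6} \sqrt{\pi}}{8}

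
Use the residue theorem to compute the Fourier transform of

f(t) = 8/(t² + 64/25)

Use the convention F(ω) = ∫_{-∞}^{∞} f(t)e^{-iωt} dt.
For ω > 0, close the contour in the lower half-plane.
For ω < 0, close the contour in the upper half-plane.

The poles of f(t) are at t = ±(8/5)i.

Let g(z) = f(z)e^{-iωz}; for large |z| the factor e^{-iωz} decays in the lower half-plane when ω > 0 and in the upper half-plane when ω < 0.

Case ω > 0 (lower half-plane, clockwise contour ⇒ F(ω) = -2πi·ΣRes):
  Res_{z = - \frac{8 i}{5}} g(z) = \frac{5 i e^{- \frac{8 \omega}{5}}}{2}
  F(ω) = -2πi·ΣRes = 5 \pi e^{- \frac{8 \omega}{5}}

Case ω < 0 (upper half-plane, counterclockwise contour ⇒ F(ω) = +2πi·ΣRes):
  Res_{z = \frac{8 i}{5}} g(z) = - \frac{5 i e^{\frac{8 \omega}{5}}}{2}
  F(ω) = 2πi·ΣRes = 5 \pi e^{\frac{8 \omega}{5}}

Both cases combine into a single formula in |ω|:

F(ω) = 5 \pi e^{- \frac{8 \left|{\omega}\right|}{5}}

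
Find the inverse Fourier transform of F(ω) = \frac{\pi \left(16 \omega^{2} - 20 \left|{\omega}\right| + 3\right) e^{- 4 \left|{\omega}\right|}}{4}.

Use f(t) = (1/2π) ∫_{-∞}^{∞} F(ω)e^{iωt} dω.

f(t) = \frac{8 t^{4}}{\left(t^{2} + 16\right)^{3}}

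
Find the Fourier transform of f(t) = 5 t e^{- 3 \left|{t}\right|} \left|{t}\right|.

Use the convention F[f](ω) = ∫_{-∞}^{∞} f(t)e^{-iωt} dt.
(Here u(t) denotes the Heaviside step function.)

F(ω) = \frac{20 i \omega \left(\omega^{2} - 27\right)}{\left(\omega^{2} + 9\right)^{3}}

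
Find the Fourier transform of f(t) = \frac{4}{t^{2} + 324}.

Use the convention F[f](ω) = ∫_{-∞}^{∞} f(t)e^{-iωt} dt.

F(ω) = \frac{2 \pi e^{- 18 \left|{\omega}\right|}}{9}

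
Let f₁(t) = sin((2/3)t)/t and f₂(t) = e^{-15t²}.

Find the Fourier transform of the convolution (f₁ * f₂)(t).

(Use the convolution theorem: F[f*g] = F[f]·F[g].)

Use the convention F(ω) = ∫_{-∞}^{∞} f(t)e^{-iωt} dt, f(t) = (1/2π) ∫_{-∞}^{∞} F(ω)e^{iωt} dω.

F[f₁*f₂](ω) = \begin{cases} \frac{\sqrt{15} \pi^{\frac{3}{2}} e^{- \frac{\omega^{2}}{60}}}{15} & \text{for}\: \omega > - \frac{2}{3} \wedge \omega < \frac{2}{3} \\0 & \text{otherwise} \end{cases}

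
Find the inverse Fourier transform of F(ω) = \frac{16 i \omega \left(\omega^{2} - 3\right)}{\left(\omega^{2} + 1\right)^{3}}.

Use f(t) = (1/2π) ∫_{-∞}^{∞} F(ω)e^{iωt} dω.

f(t) = 4 t e^{- \left|{t}\right|} \left|{t}\right|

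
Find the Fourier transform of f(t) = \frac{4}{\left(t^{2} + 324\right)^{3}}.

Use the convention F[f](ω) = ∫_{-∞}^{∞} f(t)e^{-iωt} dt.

F(ω) = \frac{\pi \left(108 \omega^{2} + 18 \left|{\omega}\right| + 1\right) e^{- 18 \left|{\omega}\right|}}{1259712}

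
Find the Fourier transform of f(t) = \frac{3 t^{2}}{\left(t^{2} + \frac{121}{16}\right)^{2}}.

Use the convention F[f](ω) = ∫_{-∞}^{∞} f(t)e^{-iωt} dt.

F(ω) = \frac{3 \pi \left(4 - 11 \left|{\omega}\right|\right) e^{- \frac{11 \left|{\omega}\right|}{4}}}{22}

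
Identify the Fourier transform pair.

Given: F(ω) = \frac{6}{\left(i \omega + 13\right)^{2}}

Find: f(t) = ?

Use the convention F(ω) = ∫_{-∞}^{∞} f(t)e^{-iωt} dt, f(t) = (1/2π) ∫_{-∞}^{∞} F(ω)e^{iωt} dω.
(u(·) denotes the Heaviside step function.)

f(t) = 6 t e^{- 13 t} u\left(t\right)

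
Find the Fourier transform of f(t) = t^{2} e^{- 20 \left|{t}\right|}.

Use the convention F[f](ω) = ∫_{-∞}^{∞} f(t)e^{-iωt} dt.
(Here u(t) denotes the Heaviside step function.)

F(ω) = \frac{80 \left(400 - 3 \omega^{2}\right)}{\left(\omega^{2} + 400\right)^{3}}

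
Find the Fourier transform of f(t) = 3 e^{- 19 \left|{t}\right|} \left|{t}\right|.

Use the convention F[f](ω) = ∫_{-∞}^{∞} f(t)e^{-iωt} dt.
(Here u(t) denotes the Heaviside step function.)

F(ω) = \frac{6 \left(361 - \omega^{2}\right)}{\left(\omega^{2} + 361\right)^{2}}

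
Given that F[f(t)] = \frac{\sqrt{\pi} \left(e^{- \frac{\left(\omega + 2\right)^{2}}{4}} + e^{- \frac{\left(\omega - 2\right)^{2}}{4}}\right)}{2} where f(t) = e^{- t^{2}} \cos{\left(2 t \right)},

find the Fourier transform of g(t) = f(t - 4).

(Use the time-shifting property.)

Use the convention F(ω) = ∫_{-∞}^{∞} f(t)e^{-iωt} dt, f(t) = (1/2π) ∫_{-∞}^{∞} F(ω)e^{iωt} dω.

F[g](ω) = \frac{\sqrt{\pi} \left(e^{2 \omega} + 1\right) e^{- \frac{\omega^{2}}{4} - \omega - 4 i \omega - 1}}{2}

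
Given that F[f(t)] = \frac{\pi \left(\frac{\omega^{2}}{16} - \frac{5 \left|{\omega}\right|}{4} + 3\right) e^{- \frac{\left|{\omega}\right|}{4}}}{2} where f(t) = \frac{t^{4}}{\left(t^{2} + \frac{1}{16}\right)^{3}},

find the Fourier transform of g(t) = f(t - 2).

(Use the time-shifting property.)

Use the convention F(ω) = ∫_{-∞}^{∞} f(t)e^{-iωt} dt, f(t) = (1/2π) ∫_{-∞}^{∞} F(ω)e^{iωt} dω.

F[g](ω) = \frac{\pi \left(\omega^{2} - 20 \left|{\omega}\right| + 48\right) e^{- 2 i \omega - \frac{\left|{\omega}\right|}{4}}}{32}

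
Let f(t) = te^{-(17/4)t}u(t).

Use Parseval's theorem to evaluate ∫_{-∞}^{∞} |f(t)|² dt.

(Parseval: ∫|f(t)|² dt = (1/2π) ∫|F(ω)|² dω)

∫|f(t)|² dt = \frac{16}{4913}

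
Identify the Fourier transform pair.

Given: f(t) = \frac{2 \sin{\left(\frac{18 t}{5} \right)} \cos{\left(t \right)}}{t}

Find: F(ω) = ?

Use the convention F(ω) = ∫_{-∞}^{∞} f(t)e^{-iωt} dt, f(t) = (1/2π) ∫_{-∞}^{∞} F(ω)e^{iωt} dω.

F(ω) = \begin{cases} 2 \pi & \text{for}\: \omega > - \frac{13}{5} \wedge \omega < \frac{13}{5} \\\pi & \text{for}\: \omega > - \frac{23}{5} \wedge \omega < \frac{23}{5} \\0 & \text{otherwise} \end{cases}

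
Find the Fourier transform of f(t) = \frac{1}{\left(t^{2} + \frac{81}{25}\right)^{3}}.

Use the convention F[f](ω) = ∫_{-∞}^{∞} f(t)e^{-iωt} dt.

F(ω) = \frac{125 \pi \left(27 \omega^{2} + 45 \left|{\omega}\right| + 25\right) e^{- \frac{9 \left|{\omega}\right|}{5}}}{157464}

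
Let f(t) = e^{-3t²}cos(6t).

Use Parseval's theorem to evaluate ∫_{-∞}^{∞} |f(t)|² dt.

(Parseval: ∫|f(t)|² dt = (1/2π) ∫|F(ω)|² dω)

∫|f(t)|² dt = \frac{\sqrt{6} \sqrt{\pi} \left(1 + e^{6}\right)}{12 e^{6}}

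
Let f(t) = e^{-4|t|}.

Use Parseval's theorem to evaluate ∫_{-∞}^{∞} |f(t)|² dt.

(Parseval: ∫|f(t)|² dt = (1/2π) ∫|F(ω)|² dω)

∫|f(t)|² dt = \frac{1}{4}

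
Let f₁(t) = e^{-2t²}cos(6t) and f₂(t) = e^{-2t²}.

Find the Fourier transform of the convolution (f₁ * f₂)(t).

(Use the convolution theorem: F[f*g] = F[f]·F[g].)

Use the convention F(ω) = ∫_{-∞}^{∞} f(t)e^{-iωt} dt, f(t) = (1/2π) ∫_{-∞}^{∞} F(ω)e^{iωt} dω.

F[f₁*f₂](ω) = \frac{\pi \left(e^{3 \omega} + 1\right) e^{- \frac{\omega^{2}}{4} - \frac{3 \omega}{2} - \frac{9}{2}}}{4}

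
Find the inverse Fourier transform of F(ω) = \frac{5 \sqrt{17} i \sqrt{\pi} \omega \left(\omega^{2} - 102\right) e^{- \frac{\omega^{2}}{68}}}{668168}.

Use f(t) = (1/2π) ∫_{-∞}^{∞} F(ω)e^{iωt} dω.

f(t) = 5 t^{3} e^{- 17 t^{2}}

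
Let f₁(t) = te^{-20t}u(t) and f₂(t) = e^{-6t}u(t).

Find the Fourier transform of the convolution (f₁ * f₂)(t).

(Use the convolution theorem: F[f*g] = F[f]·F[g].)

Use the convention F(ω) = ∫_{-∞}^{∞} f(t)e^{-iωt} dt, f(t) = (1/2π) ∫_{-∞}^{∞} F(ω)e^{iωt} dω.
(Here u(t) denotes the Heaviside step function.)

F[f₁*f₂](ω) = \frac{1}{\left(i \omega + 6\right) \left(i \omega + 20\right)^{2}}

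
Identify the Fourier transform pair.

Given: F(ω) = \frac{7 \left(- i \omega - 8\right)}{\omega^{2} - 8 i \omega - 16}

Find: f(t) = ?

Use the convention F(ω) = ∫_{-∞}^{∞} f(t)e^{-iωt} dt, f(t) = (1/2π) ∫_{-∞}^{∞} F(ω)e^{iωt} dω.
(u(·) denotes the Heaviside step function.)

f(t) = 7 \left(4 t + 1\right) e^{- 4 t} u\left(t\right)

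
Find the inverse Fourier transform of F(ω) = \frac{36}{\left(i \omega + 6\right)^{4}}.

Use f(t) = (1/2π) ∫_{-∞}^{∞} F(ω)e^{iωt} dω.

f(t) = 6 t^{3} e^{- 6 t} u\left(t\right)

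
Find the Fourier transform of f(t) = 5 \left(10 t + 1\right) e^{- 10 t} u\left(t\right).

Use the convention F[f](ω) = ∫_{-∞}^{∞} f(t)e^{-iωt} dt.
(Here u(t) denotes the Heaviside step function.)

F(ω) = \frac{5 \left(- i \omega - 20\right)}{\omega^{2} - 20 i \omega - 100}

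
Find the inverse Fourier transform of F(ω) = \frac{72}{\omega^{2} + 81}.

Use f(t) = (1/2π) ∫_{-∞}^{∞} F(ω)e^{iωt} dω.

f(t) = 4 e^{- 9 \left|{t}\right|}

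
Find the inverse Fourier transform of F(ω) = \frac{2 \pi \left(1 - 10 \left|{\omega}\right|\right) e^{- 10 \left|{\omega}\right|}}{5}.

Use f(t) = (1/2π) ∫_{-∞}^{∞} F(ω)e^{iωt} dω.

f(t) = \frac{8 t^{2}}{\left(t^{2} + 100\right)^{2}}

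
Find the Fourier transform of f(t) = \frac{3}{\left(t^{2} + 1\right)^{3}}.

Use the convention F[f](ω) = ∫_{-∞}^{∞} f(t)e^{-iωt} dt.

F(ω) = \frac{3 \pi \left(\omega^{2} + 3 \left|{\omega}\right| + 3\right) e^{- \left|{\omega}\right|}}{8}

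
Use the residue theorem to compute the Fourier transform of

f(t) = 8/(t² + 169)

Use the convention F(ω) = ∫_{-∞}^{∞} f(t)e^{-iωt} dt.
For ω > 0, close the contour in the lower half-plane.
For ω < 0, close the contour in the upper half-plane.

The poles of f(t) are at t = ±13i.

Let g(z) = f(z)e^{-iωz}; for large |z| the factor e^{-iωz} decays in the lower half-plane when ω > 0 and in the upper half-plane when ω < 0.

Case ω > 0 (lower half-plane, clockwise contour ⇒ F(ω) = -2πi·ΣRes):
  Res_{z = - 13 i} g(z) = \frac{4 i e^{- 13 \omega}}{13}
  F(ω) = -2πi·ΣRes = \frac{8 \pi e^{- 13 \omega}}{13}

Case ω < 0 (upper half-plane, counterclockwise contour ⇒ F(ω) = +2πi·ΣRes):
  Res_{z = 13 i} g(z) = - \frac{4 i e^{13 \omega}}{13}
  F(ω) = 2πi·ΣRes = \frac{8 \pi e^{13 \omega}}{13}

Both cases combine into a single formula in |ω|:

F(ω) = \frac{8 \pi e^{- 13 \left|{\omega}\right|}}{13}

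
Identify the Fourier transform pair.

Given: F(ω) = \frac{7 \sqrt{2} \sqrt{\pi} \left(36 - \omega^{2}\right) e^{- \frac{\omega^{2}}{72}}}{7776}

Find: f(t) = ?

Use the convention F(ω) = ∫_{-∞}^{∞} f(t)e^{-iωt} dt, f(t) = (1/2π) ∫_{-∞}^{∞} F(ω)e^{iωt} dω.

f(t) = 7 t^{2} e^{- 18 t^{2}}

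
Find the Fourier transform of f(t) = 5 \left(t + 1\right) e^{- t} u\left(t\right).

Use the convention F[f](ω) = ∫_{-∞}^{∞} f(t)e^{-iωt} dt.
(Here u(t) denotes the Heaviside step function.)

F(ω) = \frac{5 \left(- i \omega - 2\right)}{\omega^{2} - 2 i \omega - 1}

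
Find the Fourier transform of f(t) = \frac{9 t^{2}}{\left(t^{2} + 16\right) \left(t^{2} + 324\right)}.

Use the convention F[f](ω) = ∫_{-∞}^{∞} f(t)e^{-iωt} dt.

F(ω) = \frac{9 \pi \left(9 - 2 e^{14 \left|{\omega}\right|}\right) e^{- 18 \left|{\omega}\right|}}{154}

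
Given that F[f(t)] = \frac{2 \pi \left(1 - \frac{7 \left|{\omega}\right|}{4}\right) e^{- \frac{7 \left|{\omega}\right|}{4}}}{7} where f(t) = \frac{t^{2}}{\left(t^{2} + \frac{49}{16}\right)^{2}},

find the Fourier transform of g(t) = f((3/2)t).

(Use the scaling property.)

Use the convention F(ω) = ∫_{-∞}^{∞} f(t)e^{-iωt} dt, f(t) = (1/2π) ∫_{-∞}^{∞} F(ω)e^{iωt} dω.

F[g](ω) = \frac{2 \pi \left(6 - 7 \left|{\omega}\right|\right) e^{- \frac{7 \left|{\omega}\right|}{6}}}{63}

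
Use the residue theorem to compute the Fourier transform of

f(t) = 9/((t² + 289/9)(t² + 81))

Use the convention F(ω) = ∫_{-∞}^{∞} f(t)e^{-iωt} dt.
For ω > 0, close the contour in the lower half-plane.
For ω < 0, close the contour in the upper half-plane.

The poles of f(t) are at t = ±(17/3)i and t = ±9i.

Let g(z) = f(z)e^{-iωz}; for large |z| the factor e^{-iωz} decays in the lower half-plane when ω > 0 and in the upper half-plane when ω < 0.

Case ω > 0 (lower half-plane, clockwise contour ⇒ F(ω) = -2πi·ΣRes):
  Res_{z = - \frac{17 i}{3}} g(z) = \frac{243 i e^{- \frac{17 \omega}{3}}}{14960}
  Res_{z = - 9 i} g(z) = - \frac{9 i e^{- 9 \omega}}{880}
  F(ω) = -2πi·ΣRes = - \frac{9 \pi e^{- 9 \omega}}{440} + \frac{243 \pi e^{- \frac{17 \omega}{3}}}{7480}

Case ω < 0 (upper half-plane, counterclockwise contour ⇒ F(ω) = +2πi·ΣRes):
  Res_{z = \frac{17 i}{3}} g(z) = - \frac{243 i e^{\frac{17 \omega}{3}}}{14960}
  Res_{z = 9 i} g(z) = \frac{9 i e^{9 \omega}}{880}
  F(ω) = 2πi·ΣRes = \frac{9 \pi \left(27 e^{\frac{17 \omega}{3}} - 17 e^{9 \omega}\right)}{7480}

Both cases combine into a single formula in |ω|:

F(ω) = - \frac{9 \pi e^{- 9 \left|{\omega}\right|}}{440} + \frac{243 \pi e^{- \frac{17 \left|{\omega}\right|}{3}}}{7480}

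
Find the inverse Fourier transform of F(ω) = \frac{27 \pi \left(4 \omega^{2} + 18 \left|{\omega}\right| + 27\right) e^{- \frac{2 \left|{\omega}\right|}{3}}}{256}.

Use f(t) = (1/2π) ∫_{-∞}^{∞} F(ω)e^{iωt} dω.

f(t) = \frac{1}{\left(t^{2} + \frac{4}{9}\right)^{3}}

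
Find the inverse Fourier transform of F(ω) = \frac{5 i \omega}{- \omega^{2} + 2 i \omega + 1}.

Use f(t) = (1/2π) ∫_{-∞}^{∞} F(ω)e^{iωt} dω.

f(t) = 5 \left(1 - t\right) e^{- t} u\left(t\right)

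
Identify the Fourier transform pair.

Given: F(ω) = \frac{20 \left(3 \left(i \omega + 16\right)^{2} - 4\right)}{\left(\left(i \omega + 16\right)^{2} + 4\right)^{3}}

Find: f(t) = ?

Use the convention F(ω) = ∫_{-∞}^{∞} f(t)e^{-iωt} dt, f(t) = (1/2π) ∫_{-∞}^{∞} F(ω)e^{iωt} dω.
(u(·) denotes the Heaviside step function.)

f(t) = 5 t^{2} e^{- 16 t} \sin{\left(2 t \right)} u\left(t\right)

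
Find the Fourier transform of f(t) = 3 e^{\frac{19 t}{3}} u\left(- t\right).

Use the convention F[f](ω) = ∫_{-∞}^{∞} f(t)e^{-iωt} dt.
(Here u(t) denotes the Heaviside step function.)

F(ω) = - \frac{9}{3 i \omega - 19}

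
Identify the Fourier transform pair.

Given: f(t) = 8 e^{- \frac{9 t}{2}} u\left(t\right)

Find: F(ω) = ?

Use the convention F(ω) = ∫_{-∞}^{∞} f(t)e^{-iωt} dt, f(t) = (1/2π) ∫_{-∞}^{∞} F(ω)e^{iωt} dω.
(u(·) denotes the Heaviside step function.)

F(ω) = \frac{16}{2 i \omega + 9}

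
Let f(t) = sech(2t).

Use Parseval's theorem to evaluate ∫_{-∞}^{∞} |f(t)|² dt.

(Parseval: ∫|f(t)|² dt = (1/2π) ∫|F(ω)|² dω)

∫|f(t)|² dt = 1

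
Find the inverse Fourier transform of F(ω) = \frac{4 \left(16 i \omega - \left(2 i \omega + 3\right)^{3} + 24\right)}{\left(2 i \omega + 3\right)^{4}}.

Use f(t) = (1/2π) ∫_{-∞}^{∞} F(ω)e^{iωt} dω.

f(t) = 2 \left(t^{2} - 1\right) e^{- \frac{3 t}{2}} u\left(t\right)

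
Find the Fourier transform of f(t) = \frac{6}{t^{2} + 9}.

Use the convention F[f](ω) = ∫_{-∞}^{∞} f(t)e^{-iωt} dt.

F(ω) = 2 \pi e^{- 3 \left|{\omega}\right|}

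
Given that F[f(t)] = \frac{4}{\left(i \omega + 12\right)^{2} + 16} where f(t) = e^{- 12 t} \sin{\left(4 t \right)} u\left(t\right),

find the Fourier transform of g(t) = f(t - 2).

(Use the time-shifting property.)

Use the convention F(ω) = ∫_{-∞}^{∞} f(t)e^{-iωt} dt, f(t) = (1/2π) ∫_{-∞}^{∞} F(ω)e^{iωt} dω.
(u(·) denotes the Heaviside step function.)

F[g](ω) = \frac{4 e^{- 2 i \omega}}{\left(i \omega + 12\right)^{2} + 16}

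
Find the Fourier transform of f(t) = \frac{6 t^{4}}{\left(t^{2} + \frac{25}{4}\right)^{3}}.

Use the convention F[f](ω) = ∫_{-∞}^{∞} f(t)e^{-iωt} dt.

F(ω) = \frac{3 \pi \left(25 \omega^{2} - 50 \left|{\omega}\right| + 12\right) e^{- \frac{5 \left|{\omega}\right|}{2}}}{40}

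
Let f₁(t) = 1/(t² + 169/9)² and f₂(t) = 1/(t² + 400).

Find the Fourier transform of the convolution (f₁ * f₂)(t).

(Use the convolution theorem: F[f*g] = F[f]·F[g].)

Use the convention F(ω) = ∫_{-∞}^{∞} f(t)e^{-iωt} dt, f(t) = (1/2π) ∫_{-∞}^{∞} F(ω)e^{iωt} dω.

F[f₁*f₂](ω) = \frac{9 \pi^{2} \left(13 \left|{\omega}\right| + 3\right) e^{- \frac{73 \left|{\omega}\right|}{3}}}{87880}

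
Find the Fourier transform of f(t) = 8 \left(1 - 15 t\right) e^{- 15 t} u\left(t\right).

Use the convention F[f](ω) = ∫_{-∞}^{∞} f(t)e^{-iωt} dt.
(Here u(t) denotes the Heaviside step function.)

F(ω) = \frac{8 i \omega}{- \omega^{2} + 30 i \omega + 225}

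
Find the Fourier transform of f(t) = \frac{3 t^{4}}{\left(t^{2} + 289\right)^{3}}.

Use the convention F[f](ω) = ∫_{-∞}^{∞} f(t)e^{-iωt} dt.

F(ω) = \frac{3 \pi \left(289 \omega^{2} - 85 \left|{\omega}\right| + 3\right) e^{- 17 \left|{\omega}\right|}}{136}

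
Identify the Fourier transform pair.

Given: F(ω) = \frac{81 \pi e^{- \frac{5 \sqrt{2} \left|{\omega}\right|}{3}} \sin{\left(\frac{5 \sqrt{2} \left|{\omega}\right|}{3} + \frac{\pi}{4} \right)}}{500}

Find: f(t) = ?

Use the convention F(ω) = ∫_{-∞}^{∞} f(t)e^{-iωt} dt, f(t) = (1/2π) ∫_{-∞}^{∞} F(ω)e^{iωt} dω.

f(t) = \frac{6}{t^{4} + \frac{10000}{81}}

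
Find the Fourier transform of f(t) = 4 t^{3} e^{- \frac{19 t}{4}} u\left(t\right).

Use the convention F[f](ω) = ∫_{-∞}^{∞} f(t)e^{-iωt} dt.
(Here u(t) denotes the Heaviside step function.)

F(ω) = \frac{6144}{\left(4 i \omega + 19\right)^{4}}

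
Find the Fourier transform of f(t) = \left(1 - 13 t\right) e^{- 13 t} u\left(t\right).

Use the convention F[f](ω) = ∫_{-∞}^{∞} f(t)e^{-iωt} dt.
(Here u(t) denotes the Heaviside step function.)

F(ω) = \frac{i \omega}{- \omega^{2} + 26 i \omega + 169}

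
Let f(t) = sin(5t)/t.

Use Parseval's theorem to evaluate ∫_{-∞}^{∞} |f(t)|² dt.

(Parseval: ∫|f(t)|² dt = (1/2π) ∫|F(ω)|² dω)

∫|f(t)|² dt = 5 \pi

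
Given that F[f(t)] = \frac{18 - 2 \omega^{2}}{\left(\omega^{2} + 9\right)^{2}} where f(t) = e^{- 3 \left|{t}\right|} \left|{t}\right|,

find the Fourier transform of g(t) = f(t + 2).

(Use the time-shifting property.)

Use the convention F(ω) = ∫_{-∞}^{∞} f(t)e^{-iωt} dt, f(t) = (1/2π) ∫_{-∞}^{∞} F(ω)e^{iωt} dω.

F[g](ω) = \frac{2 \left(9 - \omega^{2}\right) e^{2 i \omega}}{\left(\omega^{2} + 9\right)^{2}}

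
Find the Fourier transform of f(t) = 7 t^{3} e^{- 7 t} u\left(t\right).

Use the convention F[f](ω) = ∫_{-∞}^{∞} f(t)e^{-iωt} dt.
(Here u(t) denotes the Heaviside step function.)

F(ω) = \frac{42}{\left(i \omega + 7\right)^{4}}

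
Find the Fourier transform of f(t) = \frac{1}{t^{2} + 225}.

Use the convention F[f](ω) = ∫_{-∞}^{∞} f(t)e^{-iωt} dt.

F(ω) = \frac{\pi e^{- 15 \left|{\omega}\right|}}{15}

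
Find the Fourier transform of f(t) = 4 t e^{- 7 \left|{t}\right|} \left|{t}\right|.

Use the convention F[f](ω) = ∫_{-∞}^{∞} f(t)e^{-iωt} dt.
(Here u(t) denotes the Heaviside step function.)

F(ω) = \frac{16 i \omega \left(\omega^{2} - 147\right)}{\left(\omega^{2} + 49\right)^{3}}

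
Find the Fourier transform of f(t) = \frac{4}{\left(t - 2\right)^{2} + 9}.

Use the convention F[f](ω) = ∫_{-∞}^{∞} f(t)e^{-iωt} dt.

F(ω) = \frac{4 \pi e^{- 2 i \omega - 3 \left|{\omega}\right|}}{3}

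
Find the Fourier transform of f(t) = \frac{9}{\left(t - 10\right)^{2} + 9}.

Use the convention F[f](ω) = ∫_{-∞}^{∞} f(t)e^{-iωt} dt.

F(ω) = 3 \pi e^{- 10 i \omega - 3 \left|{\omega}\right|}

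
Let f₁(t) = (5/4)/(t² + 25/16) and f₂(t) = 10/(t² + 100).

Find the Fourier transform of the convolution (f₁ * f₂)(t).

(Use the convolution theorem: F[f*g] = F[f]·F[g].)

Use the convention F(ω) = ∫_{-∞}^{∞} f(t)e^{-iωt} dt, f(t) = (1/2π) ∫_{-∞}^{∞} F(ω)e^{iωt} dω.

F[f₁*f₂](ω) = \pi^{2} e^{- \frac{45 \left|{\omega}\right|}{4}}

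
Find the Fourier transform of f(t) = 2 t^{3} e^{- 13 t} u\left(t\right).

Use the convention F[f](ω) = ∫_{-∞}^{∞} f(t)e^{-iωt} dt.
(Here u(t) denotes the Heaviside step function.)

F(ω) = \frac{12}{\left(i \omega + 13\right)^{4}}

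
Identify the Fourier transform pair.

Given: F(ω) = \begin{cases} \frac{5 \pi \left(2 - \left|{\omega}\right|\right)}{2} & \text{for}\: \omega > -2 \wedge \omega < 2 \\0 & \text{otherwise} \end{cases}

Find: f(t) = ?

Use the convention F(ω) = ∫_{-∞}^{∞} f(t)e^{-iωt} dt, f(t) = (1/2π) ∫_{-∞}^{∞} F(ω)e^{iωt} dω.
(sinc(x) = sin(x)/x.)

f(t) = 5 \operatorname{sinc}^{2}{\left(t \right)}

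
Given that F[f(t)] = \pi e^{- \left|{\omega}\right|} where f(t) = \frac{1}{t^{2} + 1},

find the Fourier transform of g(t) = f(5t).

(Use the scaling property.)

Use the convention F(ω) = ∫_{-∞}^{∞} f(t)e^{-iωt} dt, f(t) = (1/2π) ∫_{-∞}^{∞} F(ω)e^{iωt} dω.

F[g](ω) = \frac{\pi e^{- \frac{\left|{\omega}\right|}{5}}}{5}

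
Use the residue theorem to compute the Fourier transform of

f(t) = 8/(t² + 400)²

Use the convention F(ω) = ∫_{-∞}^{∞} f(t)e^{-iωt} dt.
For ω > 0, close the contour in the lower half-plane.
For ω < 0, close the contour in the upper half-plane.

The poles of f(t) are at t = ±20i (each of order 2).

Let g(z) = f(z)e^{-iωz}; for large |z| the factor e^{-iωz} decays in the lower half-plane when ω > 0 and in the upper half-plane when ω < 0.

Case ω > 0 (lower half-plane, clockwise contour ⇒ F(ω) = -2πi·ΣRes):
  Res_{z = - 20 i} g(z) = \frac{i \left(20 \omega + 1\right) e^{- 20 \omega}}{4000} (pole of order 2)
  F(ω) = -2πi·ΣRes = \frac{\pi \left(20 \omega + 1\right) e^{- 20 \omega}}{2000}

Case ω < 0 (upper half-plane, counterclockwise contour ⇒ F(ω) = +2πi·ΣRes):
  Res_{z = 20 i} g(z) = \frac{i \left(20 \omega - 1\right) e^{20 \omega}}{4000} (pole of order 2)
  F(ω) = 2πi·ΣRes = \frac{\pi \left(1 - 20 \omega\right) e^{20 \omega}}{2000}

Both cases combine into a single formula in |ω|:

F(ω) = \frac{\pi \left(20 \left|{\omega}\right| + 1\right) e^{- 20 \left|{\omega}\right|}}{2000}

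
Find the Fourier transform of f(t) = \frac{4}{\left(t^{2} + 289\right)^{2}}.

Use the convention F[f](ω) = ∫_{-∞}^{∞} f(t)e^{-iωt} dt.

F(ω) = \frac{2 \pi \left(17 \left|{\omega}\right| + 1\right) e^{- 17 \left|{\omega}\right|}}{4913}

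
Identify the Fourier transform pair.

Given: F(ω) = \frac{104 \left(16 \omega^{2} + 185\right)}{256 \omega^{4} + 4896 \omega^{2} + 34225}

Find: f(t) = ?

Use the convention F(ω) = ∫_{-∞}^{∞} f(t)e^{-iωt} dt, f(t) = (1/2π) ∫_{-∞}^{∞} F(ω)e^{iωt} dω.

f(t) = e^{- \frac{13 \left|{t}\right|}{4}} \cos{\left(t \right)}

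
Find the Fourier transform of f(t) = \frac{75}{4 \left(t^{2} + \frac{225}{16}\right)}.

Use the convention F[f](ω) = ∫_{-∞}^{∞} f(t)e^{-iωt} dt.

F(ω) = 5 \pi e^{- \frac{15 \left|{\omega}\right|}{4}}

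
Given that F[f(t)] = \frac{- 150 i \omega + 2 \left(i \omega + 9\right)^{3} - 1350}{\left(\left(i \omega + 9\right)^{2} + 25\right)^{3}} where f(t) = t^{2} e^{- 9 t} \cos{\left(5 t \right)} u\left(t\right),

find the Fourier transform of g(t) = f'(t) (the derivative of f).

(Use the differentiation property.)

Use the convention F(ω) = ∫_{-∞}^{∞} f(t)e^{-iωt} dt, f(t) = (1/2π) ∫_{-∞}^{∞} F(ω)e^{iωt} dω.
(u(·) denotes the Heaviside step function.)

F[g](ω) = - \frac{2 i \omega \left(75 i \omega - \left(i \omega + 9\right)^{3} + 675\right)}{\left(\left(i \omega + 9\right)^{2} + 25\right)^{3}}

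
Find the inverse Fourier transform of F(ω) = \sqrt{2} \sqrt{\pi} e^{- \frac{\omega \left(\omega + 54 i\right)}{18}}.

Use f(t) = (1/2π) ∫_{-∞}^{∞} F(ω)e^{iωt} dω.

f(t) = 3 e^{- \frac{9 \left(t - 3\right)^{2}}{2}}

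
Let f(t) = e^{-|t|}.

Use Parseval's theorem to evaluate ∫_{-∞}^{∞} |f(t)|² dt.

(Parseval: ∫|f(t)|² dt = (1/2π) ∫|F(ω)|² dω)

∫|f(t)|² dt = 1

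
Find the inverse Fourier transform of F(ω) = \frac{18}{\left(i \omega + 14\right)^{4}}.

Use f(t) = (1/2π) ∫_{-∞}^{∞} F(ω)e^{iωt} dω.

f(t) = 3 t^{3} e^{- 14 t} u\left(t\right)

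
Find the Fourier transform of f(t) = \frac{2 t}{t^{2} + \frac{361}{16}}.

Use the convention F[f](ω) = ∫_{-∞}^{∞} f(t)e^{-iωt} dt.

F(ω) = - 2 i \pi e^{- \frac{19 \left|{\omega}\right|}{4}} \operatorname{sign}{\left(\omega \right)}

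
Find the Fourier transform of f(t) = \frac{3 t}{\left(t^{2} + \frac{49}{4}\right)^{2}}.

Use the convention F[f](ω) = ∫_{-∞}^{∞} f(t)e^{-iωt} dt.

F(ω) = - \frac{3 i \pi \omega e^{- \frac{7 \left|{\omega}\right|}{2}}}{7}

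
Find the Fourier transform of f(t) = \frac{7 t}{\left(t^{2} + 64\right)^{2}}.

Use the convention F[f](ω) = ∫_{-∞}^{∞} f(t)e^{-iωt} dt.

F(ω) = - \frac{7 i \pi \omega e^{- 8 \left|{\omega}\right|}}{16}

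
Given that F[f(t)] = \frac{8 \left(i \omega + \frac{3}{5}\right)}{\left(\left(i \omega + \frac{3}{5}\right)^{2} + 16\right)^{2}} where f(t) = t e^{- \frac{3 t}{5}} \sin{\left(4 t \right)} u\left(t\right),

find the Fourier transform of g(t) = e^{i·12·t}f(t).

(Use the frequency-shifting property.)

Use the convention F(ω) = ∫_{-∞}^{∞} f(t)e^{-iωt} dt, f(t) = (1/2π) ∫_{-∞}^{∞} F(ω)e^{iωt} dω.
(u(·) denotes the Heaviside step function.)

F[g](ω) = \frac{1000 \left(5 i \left(\omega - 12\right) + 3\right)}{\left(\left(5 i \left(\omega - 12\right) + 3\right)^{2} + 400\right)^{2}}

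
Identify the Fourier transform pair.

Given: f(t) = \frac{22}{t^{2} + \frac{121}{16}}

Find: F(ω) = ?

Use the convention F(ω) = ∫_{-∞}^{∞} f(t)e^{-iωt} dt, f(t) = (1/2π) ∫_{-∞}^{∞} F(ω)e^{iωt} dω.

F(ω) = 8 \pi e^{- \frac{11 \left|{\omega}\right|}{4}}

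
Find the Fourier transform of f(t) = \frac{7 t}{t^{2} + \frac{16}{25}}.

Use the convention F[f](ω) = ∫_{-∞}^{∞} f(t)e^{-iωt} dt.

F(ω) = - 7 i \pi e^{- \frac{4 \left|{\omega}\right|}{5}} \operatorname{sign}{\left(\omega \right)}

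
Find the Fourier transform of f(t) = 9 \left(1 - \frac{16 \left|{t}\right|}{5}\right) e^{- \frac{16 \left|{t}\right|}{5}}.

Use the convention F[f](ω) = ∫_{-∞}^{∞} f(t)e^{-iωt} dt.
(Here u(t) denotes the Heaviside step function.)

F(ω) = \frac{72000 \omega^{2}}{\left(25 \omega^{2} + 256\right)^{2}}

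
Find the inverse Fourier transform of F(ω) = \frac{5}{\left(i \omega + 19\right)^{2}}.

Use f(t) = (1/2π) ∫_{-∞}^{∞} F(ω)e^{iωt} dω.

f(t) = 5 t e^{- 19 t} u\left(t\right)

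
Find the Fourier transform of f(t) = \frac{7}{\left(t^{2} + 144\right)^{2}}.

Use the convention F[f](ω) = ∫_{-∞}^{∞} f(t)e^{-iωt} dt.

F(ω) = \frac{7 \pi \left(12 \left|{\omega}\right| + 1\right) e^{- 12 \left|{\omega}\right|}}{3456}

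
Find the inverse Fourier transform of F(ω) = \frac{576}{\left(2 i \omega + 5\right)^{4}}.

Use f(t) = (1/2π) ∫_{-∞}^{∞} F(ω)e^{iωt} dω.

f(t) = 6 t^{3} e^{- \frac{5 t}{2}} u\left(t\right)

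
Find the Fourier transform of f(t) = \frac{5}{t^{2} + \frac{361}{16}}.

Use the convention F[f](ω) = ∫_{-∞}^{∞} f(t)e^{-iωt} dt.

F(ω) = \frac{20 \pi e^{- \frac{19 \left|{\omega}\right|}{4}}}{19}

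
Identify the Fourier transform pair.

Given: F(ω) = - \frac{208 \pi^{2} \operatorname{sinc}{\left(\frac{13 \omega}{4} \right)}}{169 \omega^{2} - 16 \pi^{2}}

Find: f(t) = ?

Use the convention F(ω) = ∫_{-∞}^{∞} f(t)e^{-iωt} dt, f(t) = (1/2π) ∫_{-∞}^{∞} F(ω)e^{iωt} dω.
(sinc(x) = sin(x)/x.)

f(t) = 4 \left(\begin{cases} \frac{\cos{\left(\frac{4 \pi t}{13} \right)}}{2} + \frac{1}{2} & \text{for}\: \left|{t}\right| < \frac{13}{4} \\0 & \text{otherwise} \end{cases}\right)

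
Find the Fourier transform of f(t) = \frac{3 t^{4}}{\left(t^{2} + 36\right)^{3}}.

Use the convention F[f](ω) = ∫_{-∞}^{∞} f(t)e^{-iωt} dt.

F(ω) = \frac{3 \pi \left(12 \omega^{2} - 10 \left|{\omega}\right| + 1\right) e^{- 6 \left|{\omega}\right|}}{16}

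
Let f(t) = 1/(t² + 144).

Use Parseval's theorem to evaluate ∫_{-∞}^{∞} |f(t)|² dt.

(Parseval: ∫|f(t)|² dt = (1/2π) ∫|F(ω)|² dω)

∫|f(t)|² dt = \frac{\pi}{3456}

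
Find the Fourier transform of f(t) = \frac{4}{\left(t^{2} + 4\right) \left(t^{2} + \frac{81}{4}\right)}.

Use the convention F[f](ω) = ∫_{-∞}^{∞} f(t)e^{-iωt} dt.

F(ω) = \frac{8 \pi e^{- 2 \left|{\omega}\right|}}{65} - \frac{32 \pi e^{- \frac{9 \left|{\omega}\right|}{2}}}{585}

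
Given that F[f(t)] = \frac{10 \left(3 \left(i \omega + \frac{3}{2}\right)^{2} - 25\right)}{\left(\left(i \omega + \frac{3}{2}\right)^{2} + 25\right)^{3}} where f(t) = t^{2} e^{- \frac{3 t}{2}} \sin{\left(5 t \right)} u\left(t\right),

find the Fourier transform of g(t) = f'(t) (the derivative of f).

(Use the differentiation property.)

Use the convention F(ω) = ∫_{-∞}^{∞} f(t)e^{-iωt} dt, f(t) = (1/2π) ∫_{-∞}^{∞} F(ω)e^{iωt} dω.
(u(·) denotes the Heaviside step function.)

F[g](ω) = \frac{160 i \omega \left(3 \left(2 i \omega + 3\right)^{2} - 100\right)}{\left(\left(2 i \omega + 3\right)^{2} + 100\right)^{3}}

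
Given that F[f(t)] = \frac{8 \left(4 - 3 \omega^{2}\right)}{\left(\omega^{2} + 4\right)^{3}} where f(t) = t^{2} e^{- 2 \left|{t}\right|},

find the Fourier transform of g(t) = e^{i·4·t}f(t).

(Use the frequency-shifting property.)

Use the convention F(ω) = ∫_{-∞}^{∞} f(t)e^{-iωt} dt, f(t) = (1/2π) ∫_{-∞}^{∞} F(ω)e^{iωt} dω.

F[g](ω) = \frac{8 \left(4 - 3 \left(\omega - 4\right)^{2}\right)}{\left(\left(\omega - 4\right)^{2} + 4\right)^{3}}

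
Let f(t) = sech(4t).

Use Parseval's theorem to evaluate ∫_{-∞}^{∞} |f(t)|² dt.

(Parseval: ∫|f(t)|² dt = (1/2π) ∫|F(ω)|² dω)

∫|f(t)|² dt = \frac{1}{2}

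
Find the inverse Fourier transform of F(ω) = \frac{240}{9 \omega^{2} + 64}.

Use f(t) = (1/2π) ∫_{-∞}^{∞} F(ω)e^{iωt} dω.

f(t) = 5 e^{- \frac{8 \left|{t}\right|}{3}}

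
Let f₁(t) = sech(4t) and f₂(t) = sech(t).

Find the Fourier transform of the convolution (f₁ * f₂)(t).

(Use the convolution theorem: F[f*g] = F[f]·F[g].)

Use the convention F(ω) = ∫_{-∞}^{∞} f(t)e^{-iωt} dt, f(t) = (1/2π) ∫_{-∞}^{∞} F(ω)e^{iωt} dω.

F[f₁*f₂](ω) = \frac{\pi^{2}}{4 \cosh{\left(\frac{\pi \omega}{8} \right)} \cosh{\left(\frac{\pi \omega}{2} \right)}}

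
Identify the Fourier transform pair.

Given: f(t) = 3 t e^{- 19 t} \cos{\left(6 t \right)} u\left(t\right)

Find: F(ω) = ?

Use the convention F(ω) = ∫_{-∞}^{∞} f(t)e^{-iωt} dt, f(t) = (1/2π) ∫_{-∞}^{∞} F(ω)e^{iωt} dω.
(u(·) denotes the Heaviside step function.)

F(ω) = \frac{3 \left(\left(i \omega + 19\right)^{2} - 36\right)}{\left(\left(i \omega + 19\right)^{2} + 36\right)^{2}}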